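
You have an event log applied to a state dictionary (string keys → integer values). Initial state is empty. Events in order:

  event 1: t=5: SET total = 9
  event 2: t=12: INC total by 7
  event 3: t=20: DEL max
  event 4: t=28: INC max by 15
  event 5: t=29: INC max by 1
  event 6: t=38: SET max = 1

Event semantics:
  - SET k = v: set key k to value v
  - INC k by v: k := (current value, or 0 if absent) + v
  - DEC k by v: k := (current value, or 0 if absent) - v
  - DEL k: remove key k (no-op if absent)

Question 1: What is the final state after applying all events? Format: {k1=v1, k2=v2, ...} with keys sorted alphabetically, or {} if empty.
Answer: {max=1, total=16}

Derivation:
  after event 1 (t=5: SET total = 9): {total=9}
  after event 2 (t=12: INC total by 7): {total=16}
  after event 3 (t=20: DEL max): {total=16}
  after event 4 (t=28: INC max by 15): {max=15, total=16}
  after event 5 (t=29: INC max by 1): {max=16, total=16}
  after event 6 (t=38: SET max = 1): {max=1, total=16}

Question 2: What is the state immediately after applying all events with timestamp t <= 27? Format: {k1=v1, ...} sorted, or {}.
Apply events with t <= 27 (3 events):
  after event 1 (t=5: SET total = 9): {total=9}
  after event 2 (t=12: INC total by 7): {total=16}
  after event 3 (t=20: DEL max): {total=16}

Answer: {total=16}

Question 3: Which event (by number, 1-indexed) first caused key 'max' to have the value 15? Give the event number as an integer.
Answer: 4

Derivation:
Looking for first event where max becomes 15:
  event 4: max (absent) -> 15  <-- first match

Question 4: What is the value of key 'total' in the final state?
Answer: 16

Derivation:
Track key 'total' through all 6 events:
  event 1 (t=5: SET total = 9): total (absent) -> 9
  event 2 (t=12: INC total by 7): total 9 -> 16
  event 3 (t=20: DEL max): total unchanged
  event 4 (t=28: INC max by 15): total unchanged
  event 5 (t=29: INC max by 1): total unchanged
  event 6 (t=38: SET max = 1): total unchanged
Final: total = 16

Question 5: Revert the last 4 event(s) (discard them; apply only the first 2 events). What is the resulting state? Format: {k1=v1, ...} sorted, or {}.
Answer: {total=16}

Derivation:
Keep first 2 events (discard last 4):
  after event 1 (t=5: SET total = 9): {total=9}
  after event 2 (t=12: INC total by 7): {total=16}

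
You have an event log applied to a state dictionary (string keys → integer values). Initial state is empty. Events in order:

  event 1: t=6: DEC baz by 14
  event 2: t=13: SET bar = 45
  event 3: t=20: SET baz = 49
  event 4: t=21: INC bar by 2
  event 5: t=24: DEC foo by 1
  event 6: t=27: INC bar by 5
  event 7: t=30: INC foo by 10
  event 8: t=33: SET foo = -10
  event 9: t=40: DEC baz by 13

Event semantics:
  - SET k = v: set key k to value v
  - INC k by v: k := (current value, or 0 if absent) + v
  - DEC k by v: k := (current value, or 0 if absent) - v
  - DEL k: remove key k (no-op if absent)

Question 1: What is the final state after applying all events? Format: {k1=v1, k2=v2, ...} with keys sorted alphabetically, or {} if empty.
Answer: {bar=52, baz=36, foo=-10}

Derivation:
  after event 1 (t=6: DEC baz by 14): {baz=-14}
  after event 2 (t=13: SET bar = 45): {bar=45, baz=-14}
  after event 3 (t=20: SET baz = 49): {bar=45, baz=49}
  after event 4 (t=21: INC bar by 2): {bar=47, baz=49}
  after event 5 (t=24: DEC foo by 1): {bar=47, baz=49, foo=-1}
  after event 6 (t=27: INC bar by 5): {bar=52, baz=49, foo=-1}
  after event 7 (t=30: INC foo by 10): {bar=52, baz=49, foo=9}
  after event 8 (t=33: SET foo = -10): {bar=52, baz=49, foo=-10}
  after event 9 (t=40: DEC baz by 13): {bar=52, baz=36, foo=-10}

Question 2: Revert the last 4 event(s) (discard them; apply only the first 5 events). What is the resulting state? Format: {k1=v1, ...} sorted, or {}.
Answer: {bar=47, baz=49, foo=-1}

Derivation:
Keep first 5 events (discard last 4):
  after event 1 (t=6: DEC baz by 14): {baz=-14}
  after event 2 (t=13: SET bar = 45): {bar=45, baz=-14}
  after event 3 (t=20: SET baz = 49): {bar=45, baz=49}
  after event 4 (t=21: INC bar by 2): {bar=47, baz=49}
  after event 5 (t=24: DEC foo by 1): {bar=47, baz=49, foo=-1}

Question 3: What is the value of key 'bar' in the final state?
Track key 'bar' through all 9 events:
  event 1 (t=6: DEC baz by 14): bar unchanged
  event 2 (t=13: SET bar = 45): bar (absent) -> 45
  event 3 (t=20: SET baz = 49): bar unchanged
  event 4 (t=21: INC bar by 2): bar 45 -> 47
  event 5 (t=24: DEC foo by 1): bar unchanged
  event 6 (t=27: INC bar by 5): bar 47 -> 52
  event 7 (t=30: INC foo by 10): bar unchanged
  event 8 (t=33: SET foo = -10): bar unchanged
  event 9 (t=40: DEC baz by 13): bar unchanged
Final: bar = 52

Answer: 52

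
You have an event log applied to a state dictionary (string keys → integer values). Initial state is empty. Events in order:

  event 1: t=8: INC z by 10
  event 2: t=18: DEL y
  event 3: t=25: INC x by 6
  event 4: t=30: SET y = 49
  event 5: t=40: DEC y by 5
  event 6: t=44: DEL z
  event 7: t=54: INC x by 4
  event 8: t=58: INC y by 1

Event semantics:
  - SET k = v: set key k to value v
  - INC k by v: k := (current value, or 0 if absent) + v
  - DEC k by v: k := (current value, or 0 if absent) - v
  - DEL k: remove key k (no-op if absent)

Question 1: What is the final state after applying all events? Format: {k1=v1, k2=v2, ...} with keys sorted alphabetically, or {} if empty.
Answer: {x=10, y=45}

Derivation:
  after event 1 (t=8: INC z by 10): {z=10}
  after event 2 (t=18: DEL y): {z=10}
  after event 3 (t=25: INC x by 6): {x=6, z=10}
  after event 4 (t=30: SET y = 49): {x=6, y=49, z=10}
  after event 5 (t=40: DEC y by 5): {x=6, y=44, z=10}
  after event 6 (t=44: DEL z): {x=6, y=44}
  after event 7 (t=54: INC x by 4): {x=10, y=44}
  after event 8 (t=58: INC y by 1): {x=10, y=45}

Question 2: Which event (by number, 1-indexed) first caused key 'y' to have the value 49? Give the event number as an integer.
Looking for first event where y becomes 49:
  event 4: y (absent) -> 49  <-- first match

Answer: 4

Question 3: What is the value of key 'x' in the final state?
Answer: 10

Derivation:
Track key 'x' through all 8 events:
  event 1 (t=8: INC z by 10): x unchanged
  event 2 (t=18: DEL y): x unchanged
  event 3 (t=25: INC x by 6): x (absent) -> 6
  event 4 (t=30: SET y = 49): x unchanged
  event 5 (t=40: DEC y by 5): x unchanged
  event 6 (t=44: DEL z): x unchanged
  event 7 (t=54: INC x by 4): x 6 -> 10
  event 8 (t=58: INC y by 1): x unchanged
Final: x = 10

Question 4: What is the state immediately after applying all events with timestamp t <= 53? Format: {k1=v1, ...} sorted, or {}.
Apply events with t <= 53 (6 events):
  after event 1 (t=8: INC z by 10): {z=10}
  after event 2 (t=18: DEL y): {z=10}
  after event 3 (t=25: INC x by 6): {x=6, z=10}
  after event 4 (t=30: SET y = 49): {x=6, y=49, z=10}
  after event 5 (t=40: DEC y by 5): {x=6, y=44, z=10}
  after event 6 (t=44: DEL z): {x=6, y=44}

Answer: {x=6, y=44}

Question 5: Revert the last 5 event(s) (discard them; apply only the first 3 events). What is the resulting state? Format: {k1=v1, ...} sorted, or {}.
Answer: {x=6, z=10}

Derivation:
Keep first 3 events (discard last 5):
  after event 1 (t=8: INC z by 10): {z=10}
  after event 2 (t=18: DEL y): {z=10}
  after event 3 (t=25: INC x by 6): {x=6, z=10}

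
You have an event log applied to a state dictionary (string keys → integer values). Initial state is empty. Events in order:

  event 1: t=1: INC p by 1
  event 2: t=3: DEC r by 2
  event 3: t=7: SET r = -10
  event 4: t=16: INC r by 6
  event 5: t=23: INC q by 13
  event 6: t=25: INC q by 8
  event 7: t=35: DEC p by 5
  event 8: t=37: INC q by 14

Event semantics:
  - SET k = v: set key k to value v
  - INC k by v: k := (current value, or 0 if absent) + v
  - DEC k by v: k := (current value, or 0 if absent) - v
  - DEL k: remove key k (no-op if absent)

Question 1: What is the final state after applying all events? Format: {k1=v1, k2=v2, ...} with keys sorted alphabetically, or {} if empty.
Answer: {p=-4, q=35, r=-4}

Derivation:
  after event 1 (t=1: INC p by 1): {p=1}
  after event 2 (t=3: DEC r by 2): {p=1, r=-2}
  after event 3 (t=7: SET r = -10): {p=1, r=-10}
  after event 4 (t=16: INC r by 6): {p=1, r=-4}
  after event 5 (t=23: INC q by 13): {p=1, q=13, r=-4}
  after event 6 (t=25: INC q by 8): {p=1, q=21, r=-4}
  after event 7 (t=35: DEC p by 5): {p=-4, q=21, r=-4}
  after event 8 (t=37: INC q by 14): {p=-4, q=35, r=-4}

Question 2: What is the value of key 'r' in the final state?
Answer: -4

Derivation:
Track key 'r' through all 8 events:
  event 1 (t=1: INC p by 1): r unchanged
  event 2 (t=3: DEC r by 2): r (absent) -> -2
  event 3 (t=7: SET r = -10): r -2 -> -10
  event 4 (t=16: INC r by 6): r -10 -> -4
  event 5 (t=23: INC q by 13): r unchanged
  event 6 (t=25: INC q by 8): r unchanged
  event 7 (t=35: DEC p by 5): r unchanged
  event 8 (t=37: INC q by 14): r unchanged
Final: r = -4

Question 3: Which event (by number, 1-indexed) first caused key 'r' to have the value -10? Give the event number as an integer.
Answer: 3

Derivation:
Looking for first event where r becomes -10:
  event 2: r = -2
  event 3: r -2 -> -10  <-- first match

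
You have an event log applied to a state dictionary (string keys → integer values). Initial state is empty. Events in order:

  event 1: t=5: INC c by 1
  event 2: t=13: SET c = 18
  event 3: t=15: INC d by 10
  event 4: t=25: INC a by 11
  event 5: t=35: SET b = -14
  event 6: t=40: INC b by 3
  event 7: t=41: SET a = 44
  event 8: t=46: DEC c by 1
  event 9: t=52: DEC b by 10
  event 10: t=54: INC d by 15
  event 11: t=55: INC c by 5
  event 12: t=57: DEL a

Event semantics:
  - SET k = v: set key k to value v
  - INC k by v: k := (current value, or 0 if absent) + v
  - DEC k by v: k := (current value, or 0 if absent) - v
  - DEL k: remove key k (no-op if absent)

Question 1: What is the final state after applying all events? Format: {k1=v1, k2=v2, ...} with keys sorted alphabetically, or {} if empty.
  after event 1 (t=5: INC c by 1): {c=1}
  after event 2 (t=13: SET c = 18): {c=18}
  after event 3 (t=15: INC d by 10): {c=18, d=10}
  after event 4 (t=25: INC a by 11): {a=11, c=18, d=10}
  after event 5 (t=35: SET b = -14): {a=11, b=-14, c=18, d=10}
  after event 6 (t=40: INC b by 3): {a=11, b=-11, c=18, d=10}
  after event 7 (t=41: SET a = 44): {a=44, b=-11, c=18, d=10}
  after event 8 (t=46: DEC c by 1): {a=44, b=-11, c=17, d=10}
  after event 9 (t=52: DEC b by 10): {a=44, b=-21, c=17, d=10}
  after event 10 (t=54: INC d by 15): {a=44, b=-21, c=17, d=25}
  after event 11 (t=55: INC c by 5): {a=44, b=-21, c=22, d=25}
  after event 12 (t=57: DEL a): {b=-21, c=22, d=25}

Answer: {b=-21, c=22, d=25}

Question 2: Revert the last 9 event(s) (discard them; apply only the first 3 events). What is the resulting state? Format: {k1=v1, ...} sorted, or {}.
Answer: {c=18, d=10}

Derivation:
Keep first 3 events (discard last 9):
  after event 1 (t=5: INC c by 1): {c=1}
  after event 2 (t=13: SET c = 18): {c=18}
  after event 3 (t=15: INC d by 10): {c=18, d=10}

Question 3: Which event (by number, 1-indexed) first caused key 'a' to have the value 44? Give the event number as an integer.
Looking for first event where a becomes 44:
  event 4: a = 11
  event 5: a = 11
  event 6: a = 11
  event 7: a 11 -> 44  <-- first match

Answer: 7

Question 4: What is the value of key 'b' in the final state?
Answer: -21

Derivation:
Track key 'b' through all 12 events:
  event 1 (t=5: INC c by 1): b unchanged
  event 2 (t=13: SET c = 18): b unchanged
  event 3 (t=15: INC d by 10): b unchanged
  event 4 (t=25: INC a by 11): b unchanged
  event 5 (t=35: SET b = -14): b (absent) -> -14
  event 6 (t=40: INC b by 3): b -14 -> -11
  event 7 (t=41: SET a = 44): b unchanged
  event 8 (t=46: DEC c by 1): b unchanged
  event 9 (t=52: DEC b by 10): b -11 -> -21
  event 10 (t=54: INC d by 15): b unchanged
  event 11 (t=55: INC c by 5): b unchanged
  event 12 (t=57: DEL a): b unchanged
Final: b = -21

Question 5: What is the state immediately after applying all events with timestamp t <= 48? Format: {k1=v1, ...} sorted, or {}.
Apply events with t <= 48 (8 events):
  after event 1 (t=5: INC c by 1): {c=1}
  after event 2 (t=13: SET c = 18): {c=18}
  after event 3 (t=15: INC d by 10): {c=18, d=10}
  after event 4 (t=25: INC a by 11): {a=11, c=18, d=10}
  after event 5 (t=35: SET b = -14): {a=11, b=-14, c=18, d=10}
  after event 6 (t=40: INC b by 3): {a=11, b=-11, c=18, d=10}
  after event 7 (t=41: SET a = 44): {a=44, b=-11, c=18, d=10}
  after event 8 (t=46: DEC c by 1): {a=44, b=-11, c=17, d=10}

Answer: {a=44, b=-11, c=17, d=10}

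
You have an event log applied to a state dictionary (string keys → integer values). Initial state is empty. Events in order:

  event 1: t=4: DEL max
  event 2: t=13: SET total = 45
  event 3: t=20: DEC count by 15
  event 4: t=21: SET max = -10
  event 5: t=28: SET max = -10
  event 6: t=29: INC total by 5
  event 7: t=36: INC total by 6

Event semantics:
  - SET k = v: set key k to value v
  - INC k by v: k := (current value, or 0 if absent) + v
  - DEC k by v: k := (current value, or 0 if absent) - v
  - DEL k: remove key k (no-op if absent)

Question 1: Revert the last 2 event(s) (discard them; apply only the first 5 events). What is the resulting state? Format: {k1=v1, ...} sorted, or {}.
Answer: {count=-15, max=-10, total=45}

Derivation:
Keep first 5 events (discard last 2):
  after event 1 (t=4: DEL max): {}
  after event 2 (t=13: SET total = 45): {total=45}
  after event 3 (t=20: DEC count by 15): {count=-15, total=45}
  after event 4 (t=21: SET max = -10): {count=-15, max=-10, total=45}
  after event 5 (t=28: SET max = -10): {count=-15, max=-10, total=45}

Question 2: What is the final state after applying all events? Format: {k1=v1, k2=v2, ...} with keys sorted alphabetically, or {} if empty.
  after event 1 (t=4: DEL max): {}
  after event 2 (t=13: SET total = 45): {total=45}
  after event 3 (t=20: DEC count by 15): {count=-15, total=45}
  after event 4 (t=21: SET max = -10): {count=-15, max=-10, total=45}
  after event 5 (t=28: SET max = -10): {count=-15, max=-10, total=45}
  after event 6 (t=29: INC total by 5): {count=-15, max=-10, total=50}
  after event 7 (t=36: INC total by 6): {count=-15, max=-10, total=56}

Answer: {count=-15, max=-10, total=56}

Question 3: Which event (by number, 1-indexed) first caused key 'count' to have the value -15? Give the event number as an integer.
Looking for first event where count becomes -15:
  event 3: count (absent) -> -15  <-- first match

Answer: 3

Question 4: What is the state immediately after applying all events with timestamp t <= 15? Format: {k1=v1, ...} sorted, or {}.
Apply events with t <= 15 (2 events):
  after event 1 (t=4: DEL max): {}
  after event 2 (t=13: SET total = 45): {total=45}

Answer: {total=45}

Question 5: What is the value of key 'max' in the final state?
Answer: -10

Derivation:
Track key 'max' through all 7 events:
  event 1 (t=4: DEL max): max (absent) -> (absent)
  event 2 (t=13: SET total = 45): max unchanged
  event 3 (t=20: DEC count by 15): max unchanged
  event 4 (t=21: SET max = -10): max (absent) -> -10
  event 5 (t=28: SET max = -10): max -10 -> -10
  event 6 (t=29: INC total by 5): max unchanged
  event 7 (t=36: INC total by 6): max unchanged
Final: max = -10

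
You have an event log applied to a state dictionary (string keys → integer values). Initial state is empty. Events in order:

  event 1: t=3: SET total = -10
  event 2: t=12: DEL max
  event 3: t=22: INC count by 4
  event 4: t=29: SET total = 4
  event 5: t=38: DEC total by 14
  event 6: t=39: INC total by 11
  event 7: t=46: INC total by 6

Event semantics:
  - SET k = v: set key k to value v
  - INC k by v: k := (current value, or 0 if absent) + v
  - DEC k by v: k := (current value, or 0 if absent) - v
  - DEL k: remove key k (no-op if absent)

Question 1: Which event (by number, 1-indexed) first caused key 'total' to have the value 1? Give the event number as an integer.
Looking for first event where total becomes 1:
  event 1: total = -10
  event 2: total = -10
  event 3: total = -10
  event 4: total = 4
  event 5: total = -10
  event 6: total -10 -> 1  <-- first match

Answer: 6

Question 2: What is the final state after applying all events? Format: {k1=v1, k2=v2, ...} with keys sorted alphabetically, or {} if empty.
Answer: {count=4, total=7}

Derivation:
  after event 1 (t=3: SET total = -10): {total=-10}
  after event 2 (t=12: DEL max): {total=-10}
  after event 3 (t=22: INC count by 4): {count=4, total=-10}
  after event 4 (t=29: SET total = 4): {count=4, total=4}
  after event 5 (t=38: DEC total by 14): {count=4, total=-10}
  after event 6 (t=39: INC total by 11): {count=4, total=1}
  after event 7 (t=46: INC total by 6): {count=4, total=7}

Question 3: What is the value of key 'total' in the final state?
Track key 'total' through all 7 events:
  event 1 (t=3: SET total = -10): total (absent) -> -10
  event 2 (t=12: DEL max): total unchanged
  event 3 (t=22: INC count by 4): total unchanged
  event 4 (t=29: SET total = 4): total -10 -> 4
  event 5 (t=38: DEC total by 14): total 4 -> -10
  event 6 (t=39: INC total by 11): total -10 -> 1
  event 7 (t=46: INC total by 6): total 1 -> 7
Final: total = 7

Answer: 7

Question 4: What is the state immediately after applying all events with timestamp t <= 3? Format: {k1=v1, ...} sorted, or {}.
Answer: {total=-10}

Derivation:
Apply events with t <= 3 (1 events):
  after event 1 (t=3: SET total = -10): {total=-10}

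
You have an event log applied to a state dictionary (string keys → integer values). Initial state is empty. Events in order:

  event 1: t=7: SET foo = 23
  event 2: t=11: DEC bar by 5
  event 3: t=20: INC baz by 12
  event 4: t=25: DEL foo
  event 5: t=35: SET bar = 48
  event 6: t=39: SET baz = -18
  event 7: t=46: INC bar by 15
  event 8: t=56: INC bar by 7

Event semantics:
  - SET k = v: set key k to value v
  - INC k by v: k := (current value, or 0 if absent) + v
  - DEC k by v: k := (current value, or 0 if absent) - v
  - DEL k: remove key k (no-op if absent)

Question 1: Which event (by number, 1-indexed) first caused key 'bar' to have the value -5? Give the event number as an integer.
Looking for first event where bar becomes -5:
  event 2: bar (absent) -> -5  <-- first match

Answer: 2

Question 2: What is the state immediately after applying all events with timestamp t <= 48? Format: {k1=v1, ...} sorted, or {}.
Answer: {bar=63, baz=-18}

Derivation:
Apply events with t <= 48 (7 events):
  after event 1 (t=7: SET foo = 23): {foo=23}
  after event 2 (t=11: DEC bar by 5): {bar=-5, foo=23}
  after event 3 (t=20: INC baz by 12): {bar=-5, baz=12, foo=23}
  after event 4 (t=25: DEL foo): {bar=-5, baz=12}
  after event 5 (t=35: SET bar = 48): {bar=48, baz=12}
  after event 6 (t=39: SET baz = -18): {bar=48, baz=-18}
  after event 7 (t=46: INC bar by 15): {bar=63, baz=-18}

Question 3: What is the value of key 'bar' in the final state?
Track key 'bar' through all 8 events:
  event 1 (t=7: SET foo = 23): bar unchanged
  event 2 (t=11: DEC bar by 5): bar (absent) -> -5
  event 3 (t=20: INC baz by 12): bar unchanged
  event 4 (t=25: DEL foo): bar unchanged
  event 5 (t=35: SET bar = 48): bar -5 -> 48
  event 6 (t=39: SET baz = -18): bar unchanged
  event 7 (t=46: INC bar by 15): bar 48 -> 63
  event 8 (t=56: INC bar by 7): bar 63 -> 70
Final: bar = 70

Answer: 70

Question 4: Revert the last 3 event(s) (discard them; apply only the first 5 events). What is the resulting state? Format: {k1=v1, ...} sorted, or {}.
Answer: {bar=48, baz=12}

Derivation:
Keep first 5 events (discard last 3):
  after event 1 (t=7: SET foo = 23): {foo=23}
  after event 2 (t=11: DEC bar by 5): {bar=-5, foo=23}
  after event 3 (t=20: INC baz by 12): {bar=-5, baz=12, foo=23}
  after event 4 (t=25: DEL foo): {bar=-5, baz=12}
  after event 5 (t=35: SET bar = 48): {bar=48, baz=12}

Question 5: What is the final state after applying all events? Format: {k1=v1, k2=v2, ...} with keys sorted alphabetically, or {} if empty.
  after event 1 (t=7: SET foo = 23): {foo=23}
  after event 2 (t=11: DEC bar by 5): {bar=-5, foo=23}
  after event 3 (t=20: INC baz by 12): {bar=-5, baz=12, foo=23}
  after event 4 (t=25: DEL foo): {bar=-5, baz=12}
  after event 5 (t=35: SET bar = 48): {bar=48, baz=12}
  after event 6 (t=39: SET baz = -18): {bar=48, baz=-18}
  after event 7 (t=46: INC bar by 15): {bar=63, baz=-18}
  after event 8 (t=56: INC bar by 7): {bar=70, baz=-18}

Answer: {bar=70, baz=-18}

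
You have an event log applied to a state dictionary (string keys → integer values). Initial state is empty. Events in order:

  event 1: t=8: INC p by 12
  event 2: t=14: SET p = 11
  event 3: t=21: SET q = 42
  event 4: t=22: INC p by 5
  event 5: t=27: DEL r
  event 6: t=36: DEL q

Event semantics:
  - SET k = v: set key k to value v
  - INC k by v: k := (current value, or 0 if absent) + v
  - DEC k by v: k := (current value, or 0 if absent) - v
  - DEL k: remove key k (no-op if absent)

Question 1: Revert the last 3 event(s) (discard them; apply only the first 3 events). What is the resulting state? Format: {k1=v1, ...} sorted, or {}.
Keep first 3 events (discard last 3):
  after event 1 (t=8: INC p by 12): {p=12}
  after event 2 (t=14: SET p = 11): {p=11}
  after event 3 (t=21: SET q = 42): {p=11, q=42}

Answer: {p=11, q=42}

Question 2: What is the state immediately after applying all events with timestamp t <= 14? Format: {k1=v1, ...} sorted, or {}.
Apply events with t <= 14 (2 events):
  after event 1 (t=8: INC p by 12): {p=12}
  after event 2 (t=14: SET p = 11): {p=11}

Answer: {p=11}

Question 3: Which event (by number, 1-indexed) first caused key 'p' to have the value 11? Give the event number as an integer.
Looking for first event where p becomes 11:
  event 1: p = 12
  event 2: p 12 -> 11  <-- first match

Answer: 2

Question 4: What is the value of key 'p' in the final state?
Answer: 16

Derivation:
Track key 'p' through all 6 events:
  event 1 (t=8: INC p by 12): p (absent) -> 12
  event 2 (t=14: SET p = 11): p 12 -> 11
  event 3 (t=21: SET q = 42): p unchanged
  event 4 (t=22: INC p by 5): p 11 -> 16
  event 5 (t=27: DEL r): p unchanged
  event 6 (t=36: DEL q): p unchanged
Final: p = 16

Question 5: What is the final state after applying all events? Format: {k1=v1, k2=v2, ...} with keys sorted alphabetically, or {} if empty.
  after event 1 (t=8: INC p by 12): {p=12}
  after event 2 (t=14: SET p = 11): {p=11}
  after event 3 (t=21: SET q = 42): {p=11, q=42}
  after event 4 (t=22: INC p by 5): {p=16, q=42}
  after event 5 (t=27: DEL r): {p=16, q=42}
  after event 6 (t=36: DEL q): {p=16}

Answer: {p=16}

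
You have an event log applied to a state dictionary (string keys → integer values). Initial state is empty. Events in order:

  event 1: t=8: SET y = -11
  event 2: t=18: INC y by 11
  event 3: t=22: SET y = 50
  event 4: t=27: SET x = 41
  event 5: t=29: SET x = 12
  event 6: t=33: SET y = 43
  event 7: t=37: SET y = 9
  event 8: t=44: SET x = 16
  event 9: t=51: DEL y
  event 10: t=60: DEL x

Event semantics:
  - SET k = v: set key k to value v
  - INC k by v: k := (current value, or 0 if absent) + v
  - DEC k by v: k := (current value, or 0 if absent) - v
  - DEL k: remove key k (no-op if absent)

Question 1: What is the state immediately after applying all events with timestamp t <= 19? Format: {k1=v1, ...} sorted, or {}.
Apply events with t <= 19 (2 events):
  after event 1 (t=8: SET y = -11): {y=-11}
  after event 2 (t=18: INC y by 11): {y=0}

Answer: {y=0}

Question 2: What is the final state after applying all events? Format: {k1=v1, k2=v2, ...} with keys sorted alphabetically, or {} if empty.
Answer: {}

Derivation:
  after event 1 (t=8: SET y = -11): {y=-11}
  after event 2 (t=18: INC y by 11): {y=0}
  after event 3 (t=22: SET y = 50): {y=50}
  after event 4 (t=27: SET x = 41): {x=41, y=50}
  after event 5 (t=29: SET x = 12): {x=12, y=50}
  after event 6 (t=33: SET y = 43): {x=12, y=43}
  after event 7 (t=37: SET y = 9): {x=12, y=9}
  after event 8 (t=44: SET x = 16): {x=16, y=9}
  after event 9 (t=51: DEL y): {x=16}
  after event 10 (t=60: DEL x): {}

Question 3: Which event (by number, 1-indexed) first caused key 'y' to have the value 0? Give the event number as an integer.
Looking for first event where y becomes 0:
  event 1: y = -11
  event 2: y -11 -> 0  <-- first match

Answer: 2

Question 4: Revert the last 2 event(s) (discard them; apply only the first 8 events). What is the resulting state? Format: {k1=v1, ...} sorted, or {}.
Keep first 8 events (discard last 2):
  after event 1 (t=8: SET y = -11): {y=-11}
  after event 2 (t=18: INC y by 11): {y=0}
  after event 3 (t=22: SET y = 50): {y=50}
  after event 4 (t=27: SET x = 41): {x=41, y=50}
  after event 5 (t=29: SET x = 12): {x=12, y=50}
  after event 6 (t=33: SET y = 43): {x=12, y=43}
  after event 7 (t=37: SET y = 9): {x=12, y=9}
  after event 8 (t=44: SET x = 16): {x=16, y=9}

Answer: {x=16, y=9}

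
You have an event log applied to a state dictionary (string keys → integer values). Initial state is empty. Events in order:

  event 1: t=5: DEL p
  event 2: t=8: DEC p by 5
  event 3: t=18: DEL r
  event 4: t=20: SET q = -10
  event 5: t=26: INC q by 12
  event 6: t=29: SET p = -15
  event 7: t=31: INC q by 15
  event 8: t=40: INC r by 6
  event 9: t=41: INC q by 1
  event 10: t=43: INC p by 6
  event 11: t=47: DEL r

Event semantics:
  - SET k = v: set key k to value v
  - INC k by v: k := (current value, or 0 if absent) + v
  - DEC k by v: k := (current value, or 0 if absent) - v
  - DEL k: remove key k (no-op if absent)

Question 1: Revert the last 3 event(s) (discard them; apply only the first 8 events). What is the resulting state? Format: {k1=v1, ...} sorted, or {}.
Keep first 8 events (discard last 3):
  after event 1 (t=5: DEL p): {}
  after event 2 (t=8: DEC p by 5): {p=-5}
  after event 3 (t=18: DEL r): {p=-5}
  after event 4 (t=20: SET q = -10): {p=-5, q=-10}
  after event 5 (t=26: INC q by 12): {p=-5, q=2}
  after event 6 (t=29: SET p = -15): {p=-15, q=2}
  after event 7 (t=31: INC q by 15): {p=-15, q=17}
  after event 8 (t=40: INC r by 6): {p=-15, q=17, r=6}

Answer: {p=-15, q=17, r=6}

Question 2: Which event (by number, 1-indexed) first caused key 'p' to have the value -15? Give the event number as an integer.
Looking for first event where p becomes -15:
  event 2: p = -5
  event 3: p = -5
  event 4: p = -5
  event 5: p = -5
  event 6: p -5 -> -15  <-- first match

Answer: 6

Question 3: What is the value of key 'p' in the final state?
Track key 'p' through all 11 events:
  event 1 (t=5: DEL p): p (absent) -> (absent)
  event 2 (t=8: DEC p by 5): p (absent) -> -5
  event 3 (t=18: DEL r): p unchanged
  event 4 (t=20: SET q = -10): p unchanged
  event 5 (t=26: INC q by 12): p unchanged
  event 6 (t=29: SET p = -15): p -5 -> -15
  event 7 (t=31: INC q by 15): p unchanged
  event 8 (t=40: INC r by 6): p unchanged
  event 9 (t=41: INC q by 1): p unchanged
  event 10 (t=43: INC p by 6): p -15 -> -9
  event 11 (t=47: DEL r): p unchanged
Final: p = -9

Answer: -9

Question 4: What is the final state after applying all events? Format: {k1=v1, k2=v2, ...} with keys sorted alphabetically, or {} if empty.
Answer: {p=-9, q=18}

Derivation:
  after event 1 (t=5: DEL p): {}
  after event 2 (t=8: DEC p by 5): {p=-5}
  after event 3 (t=18: DEL r): {p=-5}
  after event 4 (t=20: SET q = -10): {p=-5, q=-10}
  after event 5 (t=26: INC q by 12): {p=-5, q=2}
  after event 6 (t=29: SET p = -15): {p=-15, q=2}
  after event 7 (t=31: INC q by 15): {p=-15, q=17}
  after event 8 (t=40: INC r by 6): {p=-15, q=17, r=6}
  after event 9 (t=41: INC q by 1): {p=-15, q=18, r=6}
  after event 10 (t=43: INC p by 6): {p=-9, q=18, r=6}
  after event 11 (t=47: DEL r): {p=-9, q=18}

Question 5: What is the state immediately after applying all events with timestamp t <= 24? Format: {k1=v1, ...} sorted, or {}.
Answer: {p=-5, q=-10}

Derivation:
Apply events with t <= 24 (4 events):
  after event 1 (t=5: DEL p): {}
  after event 2 (t=8: DEC p by 5): {p=-5}
  after event 3 (t=18: DEL r): {p=-5}
  after event 4 (t=20: SET q = -10): {p=-5, q=-10}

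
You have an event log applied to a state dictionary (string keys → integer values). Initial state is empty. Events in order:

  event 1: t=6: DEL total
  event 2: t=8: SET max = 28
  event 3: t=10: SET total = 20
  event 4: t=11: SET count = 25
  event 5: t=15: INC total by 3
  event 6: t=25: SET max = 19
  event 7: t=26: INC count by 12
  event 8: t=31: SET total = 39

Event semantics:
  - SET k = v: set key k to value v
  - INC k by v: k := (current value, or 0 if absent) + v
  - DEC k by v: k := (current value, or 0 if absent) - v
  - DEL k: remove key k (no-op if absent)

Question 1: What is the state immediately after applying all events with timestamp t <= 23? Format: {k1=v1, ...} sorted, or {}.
Apply events with t <= 23 (5 events):
  after event 1 (t=6: DEL total): {}
  after event 2 (t=8: SET max = 28): {max=28}
  after event 3 (t=10: SET total = 20): {max=28, total=20}
  after event 4 (t=11: SET count = 25): {count=25, max=28, total=20}
  after event 5 (t=15: INC total by 3): {count=25, max=28, total=23}

Answer: {count=25, max=28, total=23}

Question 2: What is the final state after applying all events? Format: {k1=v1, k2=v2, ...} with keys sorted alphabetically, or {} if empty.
  after event 1 (t=6: DEL total): {}
  after event 2 (t=8: SET max = 28): {max=28}
  after event 3 (t=10: SET total = 20): {max=28, total=20}
  after event 4 (t=11: SET count = 25): {count=25, max=28, total=20}
  after event 5 (t=15: INC total by 3): {count=25, max=28, total=23}
  after event 6 (t=25: SET max = 19): {count=25, max=19, total=23}
  after event 7 (t=26: INC count by 12): {count=37, max=19, total=23}
  after event 8 (t=31: SET total = 39): {count=37, max=19, total=39}

Answer: {count=37, max=19, total=39}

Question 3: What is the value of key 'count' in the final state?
Track key 'count' through all 8 events:
  event 1 (t=6: DEL total): count unchanged
  event 2 (t=8: SET max = 28): count unchanged
  event 3 (t=10: SET total = 20): count unchanged
  event 4 (t=11: SET count = 25): count (absent) -> 25
  event 5 (t=15: INC total by 3): count unchanged
  event 6 (t=25: SET max = 19): count unchanged
  event 7 (t=26: INC count by 12): count 25 -> 37
  event 8 (t=31: SET total = 39): count unchanged
Final: count = 37

Answer: 37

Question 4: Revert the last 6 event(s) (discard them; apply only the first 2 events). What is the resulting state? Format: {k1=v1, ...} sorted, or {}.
Keep first 2 events (discard last 6):
  after event 1 (t=6: DEL total): {}
  after event 2 (t=8: SET max = 28): {max=28}

Answer: {max=28}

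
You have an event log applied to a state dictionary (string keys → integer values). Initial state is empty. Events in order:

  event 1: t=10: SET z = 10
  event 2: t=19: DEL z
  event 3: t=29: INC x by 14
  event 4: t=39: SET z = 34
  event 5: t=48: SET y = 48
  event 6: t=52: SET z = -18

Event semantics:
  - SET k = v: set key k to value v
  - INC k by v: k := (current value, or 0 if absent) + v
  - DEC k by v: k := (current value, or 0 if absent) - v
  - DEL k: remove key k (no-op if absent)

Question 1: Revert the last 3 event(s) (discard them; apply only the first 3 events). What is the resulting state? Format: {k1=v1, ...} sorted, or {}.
Keep first 3 events (discard last 3):
  after event 1 (t=10: SET z = 10): {z=10}
  after event 2 (t=19: DEL z): {}
  after event 3 (t=29: INC x by 14): {x=14}

Answer: {x=14}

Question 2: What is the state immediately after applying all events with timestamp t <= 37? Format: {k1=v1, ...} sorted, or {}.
Apply events with t <= 37 (3 events):
  after event 1 (t=10: SET z = 10): {z=10}
  after event 2 (t=19: DEL z): {}
  after event 3 (t=29: INC x by 14): {x=14}

Answer: {x=14}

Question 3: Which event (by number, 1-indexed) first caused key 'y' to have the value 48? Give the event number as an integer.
Answer: 5

Derivation:
Looking for first event where y becomes 48:
  event 5: y (absent) -> 48  <-- first match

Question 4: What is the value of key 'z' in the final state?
Track key 'z' through all 6 events:
  event 1 (t=10: SET z = 10): z (absent) -> 10
  event 2 (t=19: DEL z): z 10 -> (absent)
  event 3 (t=29: INC x by 14): z unchanged
  event 4 (t=39: SET z = 34): z (absent) -> 34
  event 5 (t=48: SET y = 48): z unchanged
  event 6 (t=52: SET z = -18): z 34 -> -18
Final: z = -18

Answer: -18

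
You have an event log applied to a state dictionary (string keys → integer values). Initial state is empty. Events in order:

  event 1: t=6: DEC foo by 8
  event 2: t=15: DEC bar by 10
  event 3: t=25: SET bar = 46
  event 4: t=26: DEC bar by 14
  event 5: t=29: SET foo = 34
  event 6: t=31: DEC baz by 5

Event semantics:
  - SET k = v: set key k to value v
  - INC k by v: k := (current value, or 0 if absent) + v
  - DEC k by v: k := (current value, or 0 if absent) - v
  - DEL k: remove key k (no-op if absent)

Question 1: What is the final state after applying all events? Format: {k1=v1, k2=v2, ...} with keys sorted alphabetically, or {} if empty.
  after event 1 (t=6: DEC foo by 8): {foo=-8}
  after event 2 (t=15: DEC bar by 10): {bar=-10, foo=-8}
  after event 3 (t=25: SET bar = 46): {bar=46, foo=-8}
  after event 4 (t=26: DEC bar by 14): {bar=32, foo=-8}
  after event 5 (t=29: SET foo = 34): {bar=32, foo=34}
  after event 6 (t=31: DEC baz by 5): {bar=32, baz=-5, foo=34}

Answer: {bar=32, baz=-5, foo=34}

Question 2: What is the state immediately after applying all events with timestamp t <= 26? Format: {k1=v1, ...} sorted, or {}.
Answer: {bar=32, foo=-8}

Derivation:
Apply events with t <= 26 (4 events):
  after event 1 (t=6: DEC foo by 8): {foo=-8}
  after event 2 (t=15: DEC bar by 10): {bar=-10, foo=-8}
  after event 3 (t=25: SET bar = 46): {bar=46, foo=-8}
  after event 4 (t=26: DEC bar by 14): {bar=32, foo=-8}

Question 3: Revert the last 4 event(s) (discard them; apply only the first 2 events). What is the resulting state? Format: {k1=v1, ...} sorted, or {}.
Keep first 2 events (discard last 4):
  after event 1 (t=6: DEC foo by 8): {foo=-8}
  after event 2 (t=15: DEC bar by 10): {bar=-10, foo=-8}

Answer: {bar=-10, foo=-8}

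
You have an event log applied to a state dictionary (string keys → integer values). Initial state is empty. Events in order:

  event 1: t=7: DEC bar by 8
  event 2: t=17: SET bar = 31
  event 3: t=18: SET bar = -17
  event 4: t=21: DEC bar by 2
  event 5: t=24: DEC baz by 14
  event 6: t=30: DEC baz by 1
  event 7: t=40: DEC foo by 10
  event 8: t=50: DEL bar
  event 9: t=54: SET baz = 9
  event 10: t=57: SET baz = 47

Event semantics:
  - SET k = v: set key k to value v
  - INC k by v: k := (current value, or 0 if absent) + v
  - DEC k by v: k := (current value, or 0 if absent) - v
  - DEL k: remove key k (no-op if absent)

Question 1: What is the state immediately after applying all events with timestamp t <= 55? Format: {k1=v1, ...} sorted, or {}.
Answer: {baz=9, foo=-10}

Derivation:
Apply events with t <= 55 (9 events):
  after event 1 (t=7: DEC bar by 8): {bar=-8}
  after event 2 (t=17: SET bar = 31): {bar=31}
  after event 3 (t=18: SET bar = -17): {bar=-17}
  after event 4 (t=21: DEC bar by 2): {bar=-19}
  after event 5 (t=24: DEC baz by 14): {bar=-19, baz=-14}
  after event 6 (t=30: DEC baz by 1): {bar=-19, baz=-15}
  after event 7 (t=40: DEC foo by 10): {bar=-19, baz=-15, foo=-10}
  after event 8 (t=50: DEL bar): {baz=-15, foo=-10}
  after event 9 (t=54: SET baz = 9): {baz=9, foo=-10}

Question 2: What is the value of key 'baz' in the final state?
Track key 'baz' through all 10 events:
  event 1 (t=7: DEC bar by 8): baz unchanged
  event 2 (t=17: SET bar = 31): baz unchanged
  event 3 (t=18: SET bar = -17): baz unchanged
  event 4 (t=21: DEC bar by 2): baz unchanged
  event 5 (t=24: DEC baz by 14): baz (absent) -> -14
  event 6 (t=30: DEC baz by 1): baz -14 -> -15
  event 7 (t=40: DEC foo by 10): baz unchanged
  event 8 (t=50: DEL bar): baz unchanged
  event 9 (t=54: SET baz = 9): baz -15 -> 9
  event 10 (t=57: SET baz = 47): baz 9 -> 47
Final: baz = 47

Answer: 47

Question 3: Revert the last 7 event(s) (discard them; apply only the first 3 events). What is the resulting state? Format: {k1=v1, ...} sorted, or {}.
Answer: {bar=-17}

Derivation:
Keep first 3 events (discard last 7):
  after event 1 (t=7: DEC bar by 8): {bar=-8}
  after event 2 (t=17: SET bar = 31): {bar=31}
  after event 3 (t=18: SET bar = -17): {bar=-17}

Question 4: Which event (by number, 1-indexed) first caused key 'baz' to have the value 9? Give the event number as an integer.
Looking for first event where baz becomes 9:
  event 5: baz = -14
  event 6: baz = -15
  event 7: baz = -15
  event 8: baz = -15
  event 9: baz -15 -> 9  <-- first match

Answer: 9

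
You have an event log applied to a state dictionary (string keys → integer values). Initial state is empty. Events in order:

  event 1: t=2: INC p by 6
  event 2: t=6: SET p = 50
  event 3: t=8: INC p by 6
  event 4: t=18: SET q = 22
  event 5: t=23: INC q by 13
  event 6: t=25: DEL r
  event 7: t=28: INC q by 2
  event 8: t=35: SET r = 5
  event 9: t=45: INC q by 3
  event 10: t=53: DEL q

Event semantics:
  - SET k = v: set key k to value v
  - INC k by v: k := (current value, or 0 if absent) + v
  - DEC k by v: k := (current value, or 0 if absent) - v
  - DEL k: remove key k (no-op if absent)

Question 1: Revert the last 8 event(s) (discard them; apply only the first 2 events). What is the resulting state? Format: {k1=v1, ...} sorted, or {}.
Answer: {p=50}

Derivation:
Keep first 2 events (discard last 8):
  after event 1 (t=2: INC p by 6): {p=6}
  after event 2 (t=6: SET p = 50): {p=50}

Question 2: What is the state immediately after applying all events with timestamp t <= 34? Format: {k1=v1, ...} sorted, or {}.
Apply events with t <= 34 (7 events):
  after event 1 (t=2: INC p by 6): {p=6}
  after event 2 (t=6: SET p = 50): {p=50}
  after event 3 (t=8: INC p by 6): {p=56}
  after event 4 (t=18: SET q = 22): {p=56, q=22}
  after event 5 (t=23: INC q by 13): {p=56, q=35}
  after event 6 (t=25: DEL r): {p=56, q=35}
  after event 7 (t=28: INC q by 2): {p=56, q=37}

Answer: {p=56, q=37}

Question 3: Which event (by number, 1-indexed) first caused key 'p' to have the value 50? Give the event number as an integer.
Answer: 2

Derivation:
Looking for first event where p becomes 50:
  event 1: p = 6
  event 2: p 6 -> 50  <-- first match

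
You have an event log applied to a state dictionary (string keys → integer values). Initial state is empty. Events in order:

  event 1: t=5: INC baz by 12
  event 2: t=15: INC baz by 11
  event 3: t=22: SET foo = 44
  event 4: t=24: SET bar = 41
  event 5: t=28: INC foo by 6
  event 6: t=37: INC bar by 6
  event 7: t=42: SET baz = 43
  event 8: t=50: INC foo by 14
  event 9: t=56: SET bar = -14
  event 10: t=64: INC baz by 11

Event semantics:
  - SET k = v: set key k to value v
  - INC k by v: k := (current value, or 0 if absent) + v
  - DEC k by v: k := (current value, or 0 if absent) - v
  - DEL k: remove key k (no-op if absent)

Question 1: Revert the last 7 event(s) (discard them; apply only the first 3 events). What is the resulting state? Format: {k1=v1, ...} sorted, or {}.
Answer: {baz=23, foo=44}

Derivation:
Keep first 3 events (discard last 7):
  after event 1 (t=5: INC baz by 12): {baz=12}
  after event 2 (t=15: INC baz by 11): {baz=23}
  after event 3 (t=22: SET foo = 44): {baz=23, foo=44}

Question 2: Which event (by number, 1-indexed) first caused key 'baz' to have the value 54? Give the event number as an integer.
Answer: 10

Derivation:
Looking for first event where baz becomes 54:
  event 1: baz = 12
  event 2: baz = 23
  event 3: baz = 23
  event 4: baz = 23
  event 5: baz = 23
  event 6: baz = 23
  event 7: baz = 43
  event 8: baz = 43
  event 9: baz = 43
  event 10: baz 43 -> 54  <-- first match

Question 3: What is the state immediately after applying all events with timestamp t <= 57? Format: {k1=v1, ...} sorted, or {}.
Apply events with t <= 57 (9 events):
  after event 1 (t=5: INC baz by 12): {baz=12}
  after event 2 (t=15: INC baz by 11): {baz=23}
  after event 3 (t=22: SET foo = 44): {baz=23, foo=44}
  after event 4 (t=24: SET bar = 41): {bar=41, baz=23, foo=44}
  after event 5 (t=28: INC foo by 6): {bar=41, baz=23, foo=50}
  after event 6 (t=37: INC bar by 6): {bar=47, baz=23, foo=50}
  after event 7 (t=42: SET baz = 43): {bar=47, baz=43, foo=50}
  after event 8 (t=50: INC foo by 14): {bar=47, baz=43, foo=64}
  after event 9 (t=56: SET bar = -14): {bar=-14, baz=43, foo=64}

Answer: {bar=-14, baz=43, foo=64}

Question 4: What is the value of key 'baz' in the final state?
Track key 'baz' through all 10 events:
  event 1 (t=5: INC baz by 12): baz (absent) -> 12
  event 2 (t=15: INC baz by 11): baz 12 -> 23
  event 3 (t=22: SET foo = 44): baz unchanged
  event 4 (t=24: SET bar = 41): baz unchanged
  event 5 (t=28: INC foo by 6): baz unchanged
  event 6 (t=37: INC bar by 6): baz unchanged
  event 7 (t=42: SET baz = 43): baz 23 -> 43
  event 8 (t=50: INC foo by 14): baz unchanged
  event 9 (t=56: SET bar = -14): baz unchanged
  event 10 (t=64: INC baz by 11): baz 43 -> 54
Final: baz = 54

Answer: 54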